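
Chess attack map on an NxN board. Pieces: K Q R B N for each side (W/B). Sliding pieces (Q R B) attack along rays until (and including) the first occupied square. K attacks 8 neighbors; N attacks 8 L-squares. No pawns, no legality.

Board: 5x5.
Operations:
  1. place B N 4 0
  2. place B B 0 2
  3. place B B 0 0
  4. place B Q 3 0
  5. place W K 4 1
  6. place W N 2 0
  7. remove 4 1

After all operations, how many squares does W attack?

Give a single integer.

Op 1: place BN@(4,0)
Op 2: place BB@(0,2)
Op 3: place BB@(0,0)
Op 4: place BQ@(3,0)
Op 5: place WK@(4,1)
Op 6: place WN@(2,0)
Op 7: remove (4,1)
Per-piece attacks for W:
  WN@(2,0): attacks (3,2) (4,1) (1,2) (0,1)
Union (4 distinct): (0,1) (1,2) (3,2) (4,1)

Answer: 4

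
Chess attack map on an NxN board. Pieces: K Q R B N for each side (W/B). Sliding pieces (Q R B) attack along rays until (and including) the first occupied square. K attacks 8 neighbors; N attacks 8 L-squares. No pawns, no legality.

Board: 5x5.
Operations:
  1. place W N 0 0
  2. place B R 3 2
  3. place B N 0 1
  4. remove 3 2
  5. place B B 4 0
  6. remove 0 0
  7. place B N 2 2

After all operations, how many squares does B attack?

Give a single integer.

Op 1: place WN@(0,0)
Op 2: place BR@(3,2)
Op 3: place BN@(0,1)
Op 4: remove (3,2)
Op 5: place BB@(4,0)
Op 6: remove (0,0)
Op 7: place BN@(2,2)
Per-piece attacks for B:
  BN@(0,1): attacks (1,3) (2,2) (2,0)
  BN@(2,2): attacks (3,4) (4,3) (1,4) (0,3) (3,0) (4,1) (1,0) (0,1)
  BB@(4,0): attacks (3,1) (2,2) [ray(-1,1) blocked at (2,2)]
Union (12 distinct): (0,1) (0,3) (1,0) (1,3) (1,4) (2,0) (2,2) (3,0) (3,1) (3,4) (4,1) (4,3)

Answer: 12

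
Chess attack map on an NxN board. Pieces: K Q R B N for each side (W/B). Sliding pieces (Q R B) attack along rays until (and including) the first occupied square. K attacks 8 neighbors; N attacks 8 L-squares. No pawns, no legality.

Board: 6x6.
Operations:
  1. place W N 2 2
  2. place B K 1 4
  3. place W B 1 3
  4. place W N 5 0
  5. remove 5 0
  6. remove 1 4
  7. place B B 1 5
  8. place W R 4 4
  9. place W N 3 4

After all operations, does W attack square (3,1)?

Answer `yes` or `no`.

Op 1: place WN@(2,2)
Op 2: place BK@(1,4)
Op 3: place WB@(1,3)
Op 4: place WN@(5,0)
Op 5: remove (5,0)
Op 6: remove (1,4)
Op 7: place BB@(1,5)
Op 8: place WR@(4,4)
Op 9: place WN@(3,4)
Per-piece attacks for W:
  WB@(1,3): attacks (2,4) (3,5) (2,2) (0,4) (0,2) [ray(1,-1) blocked at (2,2)]
  WN@(2,2): attacks (3,4) (4,3) (1,4) (0,3) (3,0) (4,1) (1,0) (0,1)
  WN@(3,4): attacks (5,5) (1,5) (4,2) (5,3) (2,2) (1,3)
  WR@(4,4): attacks (4,5) (4,3) (4,2) (4,1) (4,0) (5,4) (3,4) [ray(-1,0) blocked at (3,4)]
W attacks (3,1): no

Answer: no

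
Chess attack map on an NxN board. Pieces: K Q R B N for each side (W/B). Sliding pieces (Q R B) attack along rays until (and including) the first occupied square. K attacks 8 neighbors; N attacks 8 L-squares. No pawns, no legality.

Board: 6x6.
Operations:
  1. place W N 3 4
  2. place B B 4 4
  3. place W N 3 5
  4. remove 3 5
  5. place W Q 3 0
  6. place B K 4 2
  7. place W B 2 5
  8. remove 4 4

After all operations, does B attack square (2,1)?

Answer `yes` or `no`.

Answer: no

Derivation:
Op 1: place WN@(3,4)
Op 2: place BB@(4,4)
Op 3: place WN@(3,5)
Op 4: remove (3,5)
Op 5: place WQ@(3,0)
Op 6: place BK@(4,2)
Op 7: place WB@(2,5)
Op 8: remove (4,4)
Per-piece attacks for B:
  BK@(4,2): attacks (4,3) (4,1) (5,2) (3,2) (5,3) (5,1) (3,3) (3,1)
B attacks (2,1): no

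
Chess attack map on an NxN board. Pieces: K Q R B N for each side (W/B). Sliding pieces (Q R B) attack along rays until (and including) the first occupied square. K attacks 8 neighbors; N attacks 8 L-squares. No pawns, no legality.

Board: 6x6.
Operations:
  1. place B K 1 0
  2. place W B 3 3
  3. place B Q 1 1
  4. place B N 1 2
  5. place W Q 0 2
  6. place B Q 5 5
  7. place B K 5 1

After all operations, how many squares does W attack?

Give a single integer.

Answer: 16

Derivation:
Op 1: place BK@(1,0)
Op 2: place WB@(3,3)
Op 3: place BQ@(1,1)
Op 4: place BN@(1,2)
Op 5: place WQ@(0,2)
Op 6: place BQ@(5,5)
Op 7: place BK@(5,1)
Per-piece attacks for W:
  WQ@(0,2): attacks (0,3) (0,4) (0,5) (0,1) (0,0) (1,2) (1,3) (2,4) (3,5) (1,1) [ray(1,0) blocked at (1,2); ray(1,-1) blocked at (1,1)]
  WB@(3,3): attacks (4,4) (5,5) (4,2) (5,1) (2,4) (1,5) (2,2) (1,1) [ray(1,1) blocked at (5,5); ray(1,-1) blocked at (5,1); ray(-1,-1) blocked at (1,1)]
Union (16 distinct): (0,0) (0,1) (0,3) (0,4) (0,5) (1,1) (1,2) (1,3) (1,5) (2,2) (2,4) (3,5) (4,2) (4,4) (5,1) (5,5)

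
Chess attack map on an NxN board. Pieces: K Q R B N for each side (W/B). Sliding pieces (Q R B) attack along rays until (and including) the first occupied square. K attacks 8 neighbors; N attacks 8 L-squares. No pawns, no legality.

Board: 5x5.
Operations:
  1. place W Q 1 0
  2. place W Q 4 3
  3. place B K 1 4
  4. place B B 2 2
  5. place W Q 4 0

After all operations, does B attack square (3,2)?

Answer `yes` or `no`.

Answer: no

Derivation:
Op 1: place WQ@(1,0)
Op 2: place WQ@(4,3)
Op 3: place BK@(1,4)
Op 4: place BB@(2,2)
Op 5: place WQ@(4,0)
Per-piece attacks for B:
  BK@(1,4): attacks (1,3) (2,4) (0,4) (2,3) (0,3)
  BB@(2,2): attacks (3,3) (4,4) (3,1) (4,0) (1,3) (0,4) (1,1) (0,0) [ray(1,-1) blocked at (4,0)]
B attacks (3,2): no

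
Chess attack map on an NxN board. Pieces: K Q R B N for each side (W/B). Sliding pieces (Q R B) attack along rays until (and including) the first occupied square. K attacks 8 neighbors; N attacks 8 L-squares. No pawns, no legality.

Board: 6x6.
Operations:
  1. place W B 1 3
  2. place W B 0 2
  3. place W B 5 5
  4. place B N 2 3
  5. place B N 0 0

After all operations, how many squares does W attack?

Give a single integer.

Answer: 13

Derivation:
Op 1: place WB@(1,3)
Op 2: place WB@(0,2)
Op 3: place WB@(5,5)
Op 4: place BN@(2,3)
Op 5: place BN@(0,0)
Per-piece attacks for W:
  WB@(0,2): attacks (1,3) (1,1) (2,0) [ray(1,1) blocked at (1,3)]
  WB@(1,3): attacks (2,4) (3,5) (2,2) (3,1) (4,0) (0,4) (0,2) [ray(-1,-1) blocked at (0,2)]
  WB@(5,5): attacks (4,4) (3,3) (2,2) (1,1) (0,0) [ray(-1,-1) blocked at (0,0)]
Union (13 distinct): (0,0) (0,2) (0,4) (1,1) (1,3) (2,0) (2,2) (2,4) (3,1) (3,3) (3,5) (4,0) (4,4)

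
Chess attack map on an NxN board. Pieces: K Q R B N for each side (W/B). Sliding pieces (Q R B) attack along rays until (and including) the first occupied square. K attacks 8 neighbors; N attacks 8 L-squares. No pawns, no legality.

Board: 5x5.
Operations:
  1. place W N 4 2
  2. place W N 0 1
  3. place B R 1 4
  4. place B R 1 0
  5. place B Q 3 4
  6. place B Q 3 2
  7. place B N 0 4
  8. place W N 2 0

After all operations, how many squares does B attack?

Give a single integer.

Answer: 23

Derivation:
Op 1: place WN@(4,2)
Op 2: place WN@(0,1)
Op 3: place BR@(1,4)
Op 4: place BR@(1,0)
Op 5: place BQ@(3,4)
Op 6: place BQ@(3,2)
Op 7: place BN@(0,4)
Op 8: place WN@(2,0)
Per-piece attacks for B:
  BN@(0,4): attacks (1,2) (2,3)
  BR@(1,0): attacks (1,1) (1,2) (1,3) (1,4) (2,0) (0,0) [ray(0,1) blocked at (1,4); ray(1,0) blocked at (2,0)]
  BR@(1,4): attacks (1,3) (1,2) (1,1) (1,0) (2,4) (3,4) (0,4) [ray(0,-1) blocked at (1,0); ray(1,0) blocked at (3,4); ray(-1,0) blocked at (0,4)]
  BQ@(3,2): attacks (3,3) (3,4) (3,1) (3,0) (4,2) (2,2) (1,2) (0,2) (4,3) (4,1) (2,3) (1,4) (2,1) (1,0) [ray(0,1) blocked at (3,4); ray(1,0) blocked at (4,2); ray(-1,1) blocked at (1,4); ray(-1,-1) blocked at (1,0)]
  BQ@(3,4): attacks (3,3) (3,2) (4,4) (2,4) (1,4) (4,3) (2,3) (1,2) (0,1) [ray(0,-1) blocked at (3,2); ray(-1,0) blocked at (1,4); ray(-1,-1) blocked at (0,1)]
Union (23 distinct): (0,0) (0,1) (0,2) (0,4) (1,0) (1,1) (1,2) (1,3) (1,4) (2,0) (2,1) (2,2) (2,3) (2,4) (3,0) (3,1) (3,2) (3,3) (3,4) (4,1) (4,2) (4,3) (4,4)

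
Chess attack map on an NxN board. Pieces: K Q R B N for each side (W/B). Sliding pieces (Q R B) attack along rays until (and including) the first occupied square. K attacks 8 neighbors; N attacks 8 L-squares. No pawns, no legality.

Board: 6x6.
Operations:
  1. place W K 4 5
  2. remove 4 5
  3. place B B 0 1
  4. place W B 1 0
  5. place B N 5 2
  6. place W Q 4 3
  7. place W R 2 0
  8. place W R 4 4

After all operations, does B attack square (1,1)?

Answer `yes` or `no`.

Op 1: place WK@(4,5)
Op 2: remove (4,5)
Op 3: place BB@(0,1)
Op 4: place WB@(1,0)
Op 5: place BN@(5,2)
Op 6: place WQ@(4,3)
Op 7: place WR@(2,0)
Op 8: place WR@(4,4)
Per-piece attacks for B:
  BB@(0,1): attacks (1,2) (2,3) (3,4) (4,5) (1,0) [ray(1,-1) blocked at (1,0)]
  BN@(5,2): attacks (4,4) (3,3) (4,0) (3,1)
B attacks (1,1): no

Answer: no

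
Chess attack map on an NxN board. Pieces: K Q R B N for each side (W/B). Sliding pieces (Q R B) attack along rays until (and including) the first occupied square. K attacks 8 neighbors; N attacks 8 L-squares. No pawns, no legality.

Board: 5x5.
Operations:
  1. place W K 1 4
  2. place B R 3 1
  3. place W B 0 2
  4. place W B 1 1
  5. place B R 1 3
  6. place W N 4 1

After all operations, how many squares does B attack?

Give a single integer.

Answer: 12

Derivation:
Op 1: place WK@(1,4)
Op 2: place BR@(3,1)
Op 3: place WB@(0,2)
Op 4: place WB@(1,1)
Op 5: place BR@(1,3)
Op 6: place WN@(4,1)
Per-piece attacks for B:
  BR@(1,3): attacks (1,4) (1,2) (1,1) (2,3) (3,3) (4,3) (0,3) [ray(0,1) blocked at (1,4); ray(0,-1) blocked at (1,1)]
  BR@(3,1): attacks (3,2) (3,3) (3,4) (3,0) (4,1) (2,1) (1,1) [ray(1,0) blocked at (4,1); ray(-1,0) blocked at (1,1)]
Union (12 distinct): (0,3) (1,1) (1,2) (1,4) (2,1) (2,3) (3,0) (3,2) (3,3) (3,4) (4,1) (4,3)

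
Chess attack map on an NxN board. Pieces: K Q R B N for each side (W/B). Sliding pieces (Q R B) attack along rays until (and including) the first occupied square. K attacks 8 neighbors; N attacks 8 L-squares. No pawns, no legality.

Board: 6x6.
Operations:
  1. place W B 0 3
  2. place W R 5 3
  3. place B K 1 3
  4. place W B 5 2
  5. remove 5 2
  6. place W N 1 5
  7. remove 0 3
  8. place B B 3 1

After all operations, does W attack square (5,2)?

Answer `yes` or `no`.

Op 1: place WB@(0,3)
Op 2: place WR@(5,3)
Op 3: place BK@(1,3)
Op 4: place WB@(5,2)
Op 5: remove (5,2)
Op 6: place WN@(1,5)
Op 7: remove (0,3)
Op 8: place BB@(3,1)
Per-piece attacks for W:
  WN@(1,5): attacks (2,3) (3,4) (0,3)
  WR@(5,3): attacks (5,4) (5,5) (5,2) (5,1) (5,0) (4,3) (3,3) (2,3) (1,3) [ray(-1,0) blocked at (1,3)]
W attacks (5,2): yes

Answer: yes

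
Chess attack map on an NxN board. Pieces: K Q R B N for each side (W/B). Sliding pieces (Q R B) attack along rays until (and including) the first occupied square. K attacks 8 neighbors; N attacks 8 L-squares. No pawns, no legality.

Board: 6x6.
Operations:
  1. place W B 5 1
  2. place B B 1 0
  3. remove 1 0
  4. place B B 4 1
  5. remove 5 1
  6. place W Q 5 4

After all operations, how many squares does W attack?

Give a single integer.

Op 1: place WB@(5,1)
Op 2: place BB@(1,0)
Op 3: remove (1,0)
Op 4: place BB@(4,1)
Op 5: remove (5,1)
Op 6: place WQ@(5,4)
Per-piece attacks for W:
  WQ@(5,4): attacks (5,5) (5,3) (5,2) (5,1) (5,0) (4,4) (3,4) (2,4) (1,4) (0,4) (4,5) (4,3) (3,2) (2,1) (1,0)
Union (15 distinct): (0,4) (1,0) (1,4) (2,1) (2,4) (3,2) (3,4) (4,3) (4,4) (4,5) (5,0) (5,1) (5,2) (5,3) (5,5)

Answer: 15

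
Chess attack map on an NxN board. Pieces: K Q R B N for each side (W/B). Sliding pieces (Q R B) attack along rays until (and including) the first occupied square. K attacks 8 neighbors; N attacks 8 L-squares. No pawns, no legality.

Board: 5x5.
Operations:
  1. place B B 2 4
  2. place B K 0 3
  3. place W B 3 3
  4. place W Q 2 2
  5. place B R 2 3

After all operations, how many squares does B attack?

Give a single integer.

Answer: 9

Derivation:
Op 1: place BB@(2,4)
Op 2: place BK@(0,3)
Op 3: place WB@(3,3)
Op 4: place WQ@(2,2)
Op 5: place BR@(2,3)
Per-piece attacks for B:
  BK@(0,3): attacks (0,4) (0,2) (1,3) (1,4) (1,2)
  BR@(2,3): attacks (2,4) (2,2) (3,3) (1,3) (0,3) [ray(0,1) blocked at (2,4); ray(0,-1) blocked at (2,2); ray(1,0) blocked at (3,3); ray(-1,0) blocked at (0,3)]
  BB@(2,4): attacks (3,3) (1,3) (0,2) [ray(1,-1) blocked at (3,3)]
Union (9 distinct): (0,2) (0,3) (0,4) (1,2) (1,3) (1,4) (2,2) (2,4) (3,3)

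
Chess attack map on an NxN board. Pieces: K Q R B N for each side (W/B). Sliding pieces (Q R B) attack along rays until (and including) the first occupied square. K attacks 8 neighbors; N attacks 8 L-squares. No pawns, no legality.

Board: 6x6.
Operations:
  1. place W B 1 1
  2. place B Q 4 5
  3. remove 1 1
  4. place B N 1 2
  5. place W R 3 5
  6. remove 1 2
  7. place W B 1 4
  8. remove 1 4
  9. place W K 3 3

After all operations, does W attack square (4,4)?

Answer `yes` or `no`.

Op 1: place WB@(1,1)
Op 2: place BQ@(4,5)
Op 3: remove (1,1)
Op 4: place BN@(1,2)
Op 5: place WR@(3,5)
Op 6: remove (1,2)
Op 7: place WB@(1,4)
Op 8: remove (1,4)
Op 9: place WK@(3,3)
Per-piece attacks for W:
  WK@(3,3): attacks (3,4) (3,2) (4,3) (2,3) (4,4) (4,2) (2,4) (2,2)
  WR@(3,5): attacks (3,4) (3,3) (4,5) (2,5) (1,5) (0,5) [ray(0,-1) blocked at (3,3); ray(1,0) blocked at (4,5)]
W attacks (4,4): yes

Answer: yes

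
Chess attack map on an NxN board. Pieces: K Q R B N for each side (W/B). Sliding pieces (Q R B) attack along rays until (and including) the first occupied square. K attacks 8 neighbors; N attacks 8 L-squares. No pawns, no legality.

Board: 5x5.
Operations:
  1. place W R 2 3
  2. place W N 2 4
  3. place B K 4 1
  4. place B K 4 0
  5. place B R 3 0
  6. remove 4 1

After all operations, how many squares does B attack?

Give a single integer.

Answer: 10

Derivation:
Op 1: place WR@(2,3)
Op 2: place WN@(2,4)
Op 3: place BK@(4,1)
Op 4: place BK@(4,0)
Op 5: place BR@(3,0)
Op 6: remove (4,1)
Per-piece attacks for B:
  BR@(3,0): attacks (3,1) (3,2) (3,3) (3,4) (4,0) (2,0) (1,0) (0,0) [ray(1,0) blocked at (4,0)]
  BK@(4,0): attacks (4,1) (3,0) (3,1)
Union (10 distinct): (0,0) (1,0) (2,0) (3,0) (3,1) (3,2) (3,3) (3,4) (4,0) (4,1)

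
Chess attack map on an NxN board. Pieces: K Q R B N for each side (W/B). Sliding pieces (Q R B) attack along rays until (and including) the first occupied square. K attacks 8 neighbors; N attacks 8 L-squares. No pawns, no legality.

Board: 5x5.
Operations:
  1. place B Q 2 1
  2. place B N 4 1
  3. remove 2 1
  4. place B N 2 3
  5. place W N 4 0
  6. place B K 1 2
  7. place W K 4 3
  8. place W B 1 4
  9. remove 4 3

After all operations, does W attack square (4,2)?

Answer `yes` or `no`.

Op 1: place BQ@(2,1)
Op 2: place BN@(4,1)
Op 3: remove (2,1)
Op 4: place BN@(2,3)
Op 5: place WN@(4,0)
Op 6: place BK@(1,2)
Op 7: place WK@(4,3)
Op 8: place WB@(1,4)
Op 9: remove (4,3)
Per-piece attacks for W:
  WB@(1,4): attacks (2,3) (0,3) [ray(1,-1) blocked at (2,3)]
  WN@(4,0): attacks (3,2) (2,1)
W attacks (4,2): no

Answer: no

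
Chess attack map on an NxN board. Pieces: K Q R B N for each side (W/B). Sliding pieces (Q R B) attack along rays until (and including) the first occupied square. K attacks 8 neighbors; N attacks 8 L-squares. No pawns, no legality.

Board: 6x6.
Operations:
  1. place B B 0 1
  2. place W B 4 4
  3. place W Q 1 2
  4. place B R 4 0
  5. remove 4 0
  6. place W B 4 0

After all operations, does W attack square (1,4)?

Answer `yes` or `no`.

Op 1: place BB@(0,1)
Op 2: place WB@(4,4)
Op 3: place WQ@(1,2)
Op 4: place BR@(4,0)
Op 5: remove (4,0)
Op 6: place WB@(4,0)
Per-piece attacks for W:
  WQ@(1,2): attacks (1,3) (1,4) (1,5) (1,1) (1,0) (2,2) (3,2) (4,2) (5,2) (0,2) (2,3) (3,4) (4,5) (2,1) (3,0) (0,3) (0,1) [ray(-1,-1) blocked at (0,1)]
  WB@(4,0): attacks (5,1) (3,1) (2,2) (1,3) (0,4)
  WB@(4,4): attacks (5,5) (5,3) (3,5) (3,3) (2,2) (1,1) (0,0)
W attacks (1,4): yes

Answer: yes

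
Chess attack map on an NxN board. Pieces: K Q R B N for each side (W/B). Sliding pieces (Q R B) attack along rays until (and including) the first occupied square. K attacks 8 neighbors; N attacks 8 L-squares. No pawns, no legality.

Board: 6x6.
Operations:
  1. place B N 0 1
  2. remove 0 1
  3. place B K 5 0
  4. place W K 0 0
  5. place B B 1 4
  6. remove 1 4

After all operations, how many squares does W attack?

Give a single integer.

Answer: 3

Derivation:
Op 1: place BN@(0,1)
Op 2: remove (0,1)
Op 3: place BK@(5,0)
Op 4: place WK@(0,0)
Op 5: place BB@(1,4)
Op 6: remove (1,4)
Per-piece attacks for W:
  WK@(0,0): attacks (0,1) (1,0) (1,1)
Union (3 distinct): (0,1) (1,0) (1,1)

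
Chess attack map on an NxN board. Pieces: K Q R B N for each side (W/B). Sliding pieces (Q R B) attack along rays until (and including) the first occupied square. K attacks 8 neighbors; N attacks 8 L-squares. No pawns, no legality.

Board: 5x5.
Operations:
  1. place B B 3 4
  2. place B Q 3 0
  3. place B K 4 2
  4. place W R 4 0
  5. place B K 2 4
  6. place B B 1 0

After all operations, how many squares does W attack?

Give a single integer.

Op 1: place BB@(3,4)
Op 2: place BQ@(3,0)
Op 3: place BK@(4,2)
Op 4: place WR@(4,0)
Op 5: place BK@(2,4)
Op 6: place BB@(1,0)
Per-piece attacks for W:
  WR@(4,0): attacks (4,1) (4,2) (3,0) [ray(0,1) blocked at (4,2); ray(-1,0) blocked at (3,0)]
Union (3 distinct): (3,0) (4,1) (4,2)

Answer: 3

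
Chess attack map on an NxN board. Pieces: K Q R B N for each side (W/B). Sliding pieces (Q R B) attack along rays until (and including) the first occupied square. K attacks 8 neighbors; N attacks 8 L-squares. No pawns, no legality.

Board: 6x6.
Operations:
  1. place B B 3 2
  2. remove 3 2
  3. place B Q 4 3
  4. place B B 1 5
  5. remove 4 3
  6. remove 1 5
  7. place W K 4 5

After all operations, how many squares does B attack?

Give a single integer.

Answer: 0

Derivation:
Op 1: place BB@(3,2)
Op 2: remove (3,2)
Op 3: place BQ@(4,3)
Op 4: place BB@(1,5)
Op 5: remove (4,3)
Op 6: remove (1,5)
Op 7: place WK@(4,5)
Per-piece attacks for B:
Union (0 distinct): (none)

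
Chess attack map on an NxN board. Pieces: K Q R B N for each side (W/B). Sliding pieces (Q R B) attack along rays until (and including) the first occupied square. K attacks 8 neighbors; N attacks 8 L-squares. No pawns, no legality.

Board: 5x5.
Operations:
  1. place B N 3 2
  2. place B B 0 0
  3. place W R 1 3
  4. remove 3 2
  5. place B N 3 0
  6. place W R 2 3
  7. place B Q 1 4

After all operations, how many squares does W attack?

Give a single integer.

Answer: 13

Derivation:
Op 1: place BN@(3,2)
Op 2: place BB@(0,0)
Op 3: place WR@(1,3)
Op 4: remove (3,2)
Op 5: place BN@(3,0)
Op 6: place WR@(2,3)
Op 7: place BQ@(1,4)
Per-piece attacks for W:
  WR@(1,3): attacks (1,4) (1,2) (1,1) (1,0) (2,3) (0,3) [ray(0,1) blocked at (1,4); ray(1,0) blocked at (2,3)]
  WR@(2,3): attacks (2,4) (2,2) (2,1) (2,0) (3,3) (4,3) (1,3) [ray(-1,0) blocked at (1,3)]
Union (13 distinct): (0,3) (1,0) (1,1) (1,2) (1,3) (1,4) (2,0) (2,1) (2,2) (2,3) (2,4) (3,3) (4,3)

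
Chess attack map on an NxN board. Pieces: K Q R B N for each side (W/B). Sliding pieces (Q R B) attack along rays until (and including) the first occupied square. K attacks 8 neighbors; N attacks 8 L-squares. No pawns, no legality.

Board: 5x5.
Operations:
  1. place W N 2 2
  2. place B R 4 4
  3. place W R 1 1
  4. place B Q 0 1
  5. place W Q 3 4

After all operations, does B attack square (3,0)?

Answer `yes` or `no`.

Op 1: place WN@(2,2)
Op 2: place BR@(4,4)
Op 3: place WR@(1,1)
Op 4: place BQ@(0,1)
Op 5: place WQ@(3,4)
Per-piece attacks for B:
  BQ@(0,1): attacks (0,2) (0,3) (0,4) (0,0) (1,1) (1,2) (2,3) (3,4) (1,0) [ray(1,0) blocked at (1,1); ray(1,1) blocked at (3,4)]
  BR@(4,4): attacks (4,3) (4,2) (4,1) (4,0) (3,4) [ray(-1,0) blocked at (3,4)]
B attacks (3,0): no

Answer: no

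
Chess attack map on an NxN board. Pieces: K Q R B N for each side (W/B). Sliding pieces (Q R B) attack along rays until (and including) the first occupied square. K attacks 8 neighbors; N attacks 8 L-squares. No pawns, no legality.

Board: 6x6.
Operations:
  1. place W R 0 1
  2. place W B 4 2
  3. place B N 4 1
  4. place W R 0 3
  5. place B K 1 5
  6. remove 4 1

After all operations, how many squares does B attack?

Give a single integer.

Answer: 5

Derivation:
Op 1: place WR@(0,1)
Op 2: place WB@(4,2)
Op 3: place BN@(4,1)
Op 4: place WR@(0,3)
Op 5: place BK@(1,5)
Op 6: remove (4,1)
Per-piece attacks for B:
  BK@(1,5): attacks (1,4) (2,5) (0,5) (2,4) (0,4)
Union (5 distinct): (0,4) (0,5) (1,4) (2,4) (2,5)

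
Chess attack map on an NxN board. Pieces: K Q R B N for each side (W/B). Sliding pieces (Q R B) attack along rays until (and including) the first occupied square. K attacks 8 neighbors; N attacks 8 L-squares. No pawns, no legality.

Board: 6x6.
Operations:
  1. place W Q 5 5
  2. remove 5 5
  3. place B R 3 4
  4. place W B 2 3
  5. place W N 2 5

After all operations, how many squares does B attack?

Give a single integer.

Op 1: place WQ@(5,5)
Op 2: remove (5,5)
Op 3: place BR@(3,4)
Op 4: place WB@(2,3)
Op 5: place WN@(2,5)
Per-piece attacks for B:
  BR@(3,4): attacks (3,5) (3,3) (3,2) (3,1) (3,0) (4,4) (5,4) (2,4) (1,4) (0,4)
Union (10 distinct): (0,4) (1,4) (2,4) (3,0) (3,1) (3,2) (3,3) (3,5) (4,4) (5,4)

Answer: 10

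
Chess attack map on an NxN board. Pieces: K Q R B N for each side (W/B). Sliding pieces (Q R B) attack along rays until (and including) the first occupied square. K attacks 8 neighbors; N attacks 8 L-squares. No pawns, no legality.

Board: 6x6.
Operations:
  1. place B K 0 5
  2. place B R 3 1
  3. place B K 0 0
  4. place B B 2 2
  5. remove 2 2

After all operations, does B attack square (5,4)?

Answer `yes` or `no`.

Answer: no

Derivation:
Op 1: place BK@(0,5)
Op 2: place BR@(3,1)
Op 3: place BK@(0,0)
Op 4: place BB@(2,2)
Op 5: remove (2,2)
Per-piece attacks for B:
  BK@(0,0): attacks (0,1) (1,0) (1,1)
  BK@(0,5): attacks (0,4) (1,5) (1,4)
  BR@(3,1): attacks (3,2) (3,3) (3,4) (3,5) (3,0) (4,1) (5,1) (2,1) (1,1) (0,1)
B attacks (5,4): no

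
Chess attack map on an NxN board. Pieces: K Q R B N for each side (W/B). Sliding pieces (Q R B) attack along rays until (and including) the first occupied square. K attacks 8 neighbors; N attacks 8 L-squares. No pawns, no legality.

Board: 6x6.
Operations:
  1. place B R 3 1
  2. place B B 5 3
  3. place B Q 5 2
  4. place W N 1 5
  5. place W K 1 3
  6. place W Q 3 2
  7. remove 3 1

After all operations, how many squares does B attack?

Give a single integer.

Answer: 14

Derivation:
Op 1: place BR@(3,1)
Op 2: place BB@(5,3)
Op 3: place BQ@(5,2)
Op 4: place WN@(1,5)
Op 5: place WK@(1,3)
Op 6: place WQ@(3,2)
Op 7: remove (3,1)
Per-piece attacks for B:
  BQ@(5,2): attacks (5,3) (5,1) (5,0) (4,2) (3,2) (4,3) (3,4) (2,5) (4,1) (3,0) [ray(0,1) blocked at (5,3); ray(-1,0) blocked at (3,2)]
  BB@(5,3): attacks (4,4) (3,5) (4,2) (3,1) (2,0)
Union (14 distinct): (2,0) (2,5) (3,0) (3,1) (3,2) (3,4) (3,5) (4,1) (4,2) (4,3) (4,4) (5,0) (5,1) (5,3)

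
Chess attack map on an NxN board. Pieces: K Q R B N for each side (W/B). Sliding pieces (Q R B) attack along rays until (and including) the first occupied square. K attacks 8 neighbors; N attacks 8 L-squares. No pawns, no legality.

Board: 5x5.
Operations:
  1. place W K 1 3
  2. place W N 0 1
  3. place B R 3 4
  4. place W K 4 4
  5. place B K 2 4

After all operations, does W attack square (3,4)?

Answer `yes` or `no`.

Op 1: place WK@(1,3)
Op 2: place WN@(0,1)
Op 3: place BR@(3,4)
Op 4: place WK@(4,4)
Op 5: place BK@(2,4)
Per-piece attacks for W:
  WN@(0,1): attacks (1,3) (2,2) (2,0)
  WK@(1,3): attacks (1,4) (1,2) (2,3) (0,3) (2,4) (2,2) (0,4) (0,2)
  WK@(4,4): attacks (4,3) (3,4) (3,3)
W attacks (3,4): yes

Answer: yes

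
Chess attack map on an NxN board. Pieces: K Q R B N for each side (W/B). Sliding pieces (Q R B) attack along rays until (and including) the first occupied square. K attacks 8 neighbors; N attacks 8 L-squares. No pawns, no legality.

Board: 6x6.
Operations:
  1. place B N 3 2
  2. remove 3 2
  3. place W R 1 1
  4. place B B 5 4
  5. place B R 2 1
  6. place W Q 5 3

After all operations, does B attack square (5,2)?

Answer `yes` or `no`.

Op 1: place BN@(3,2)
Op 2: remove (3,2)
Op 3: place WR@(1,1)
Op 4: place BB@(5,4)
Op 5: place BR@(2,1)
Op 6: place WQ@(5,3)
Per-piece attacks for B:
  BR@(2,1): attacks (2,2) (2,3) (2,4) (2,5) (2,0) (3,1) (4,1) (5,1) (1,1) [ray(-1,0) blocked at (1,1)]
  BB@(5,4): attacks (4,5) (4,3) (3,2) (2,1) [ray(-1,-1) blocked at (2,1)]
B attacks (5,2): no

Answer: no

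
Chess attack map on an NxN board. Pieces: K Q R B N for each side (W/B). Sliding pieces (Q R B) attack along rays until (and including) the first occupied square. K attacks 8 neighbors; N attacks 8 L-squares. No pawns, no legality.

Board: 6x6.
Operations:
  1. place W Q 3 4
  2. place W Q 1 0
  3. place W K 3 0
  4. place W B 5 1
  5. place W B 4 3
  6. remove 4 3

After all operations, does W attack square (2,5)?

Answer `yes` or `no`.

Op 1: place WQ@(3,4)
Op 2: place WQ@(1,0)
Op 3: place WK@(3,0)
Op 4: place WB@(5,1)
Op 5: place WB@(4,3)
Op 6: remove (4,3)
Per-piece attacks for W:
  WQ@(1,0): attacks (1,1) (1,2) (1,3) (1,4) (1,5) (2,0) (3,0) (0,0) (2,1) (3,2) (4,3) (5,4) (0,1) [ray(1,0) blocked at (3,0)]
  WK@(3,0): attacks (3,1) (4,0) (2,0) (4,1) (2,1)
  WQ@(3,4): attacks (3,5) (3,3) (3,2) (3,1) (3,0) (4,4) (5,4) (2,4) (1,4) (0,4) (4,5) (4,3) (5,2) (2,5) (2,3) (1,2) (0,1) [ray(0,-1) blocked at (3,0)]
  WB@(5,1): attacks (4,2) (3,3) (2,4) (1,5) (4,0)
W attacks (2,5): yes

Answer: yes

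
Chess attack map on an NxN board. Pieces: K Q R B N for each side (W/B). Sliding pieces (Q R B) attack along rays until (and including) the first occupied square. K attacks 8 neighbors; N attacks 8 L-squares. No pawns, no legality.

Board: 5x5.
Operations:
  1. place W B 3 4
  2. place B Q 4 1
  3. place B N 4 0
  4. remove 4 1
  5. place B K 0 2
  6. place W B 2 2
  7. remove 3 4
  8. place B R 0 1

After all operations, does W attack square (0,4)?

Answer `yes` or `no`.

Op 1: place WB@(3,4)
Op 2: place BQ@(4,1)
Op 3: place BN@(4,0)
Op 4: remove (4,1)
Op 5: place BK@(0,2)
Op 6: place WB@(2,2)
Op 7: remove (3,4)
Op 8: place BR@(0,1)
Per-piece attacks for W:
  WB@(2,2): attacks (3,3) (4,4) (3,1) (4,0) (1,3) (0,4) (1,1) (0,0) [ray(1,-1) blocked at (4,0)]
W attacks (0,4): yes

Answer: yes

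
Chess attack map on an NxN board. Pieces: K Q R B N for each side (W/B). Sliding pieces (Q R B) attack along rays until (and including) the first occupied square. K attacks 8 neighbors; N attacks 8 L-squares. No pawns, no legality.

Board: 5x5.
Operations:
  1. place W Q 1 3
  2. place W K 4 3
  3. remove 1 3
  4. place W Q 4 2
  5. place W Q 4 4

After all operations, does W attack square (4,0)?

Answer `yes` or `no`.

Answer: yes

Derivation:
Op 1: place WQ@(1,3)
Op 2: place WK@(4,3)
Op 3: remove (1,3)
Op 4: place WQ@(4,2)
Op 5: place WQ@(4,4)
Per-piece attacks for W:
  WQ@(4,2): attacks (4,3) (4,1) (4,0) (3,2) (2,2) (1,2) (0,2) (3,3) (2,4) (3,1) (2,0) [ray(0,1) blocked at (4,3)]
  WK@(4,3): attacks (4,4) (4,2) (3,3) (3,4) (3,2)
  WQ@(4,4): attacks (4,3) (3,4) (2,4) (1,4) (0,4) (3,3) (2,2) (1,1) (0,0) [ray(0,-1) blocked at (4,3)]
W attacks (4,0): yes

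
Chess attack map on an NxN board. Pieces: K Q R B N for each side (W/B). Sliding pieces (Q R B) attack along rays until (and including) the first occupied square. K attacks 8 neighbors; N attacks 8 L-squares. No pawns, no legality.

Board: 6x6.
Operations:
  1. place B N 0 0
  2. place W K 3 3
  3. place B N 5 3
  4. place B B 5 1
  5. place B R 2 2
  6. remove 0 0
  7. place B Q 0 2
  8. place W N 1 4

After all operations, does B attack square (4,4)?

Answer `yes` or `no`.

Answer: no

Derivation:
Op 1: place BN@(0,0)
Op 2: place WK@(3,3)
Op 3: place BN@(5,3)
Op 4: place BB@(5,1)
Op 5: place BR@(2,2)
Op 6: remove (0,0)
Op 7: place BQ@(0,2)
Op 8: place WN@(1,4)
Per-piece attacks for B:
  BQ@(0,2): attacks (0,3) (0,4) (0,5) (0,1) (0,0) (1,2) (2,2) (1,3) (2,4) (3,5) (1,1) (2,0) [ray(1,0) blocked at (2,2)]
  BR@(2,2): attacks (2,3) (2,4) (2,5) (2,1) (2,0) (3,2) (4,2) (5,2) (1,2) (0,2) [ray(-1,0) blocked at (0,2)]
  BB@(5,1): attacks (4,2) (3,3) (4,0) [ray(-1,1) blocked at (3,3)]
  BN@(5,3): attacks (4,5) (3,4) (4,1) (3,2)
B attacks (4,4): no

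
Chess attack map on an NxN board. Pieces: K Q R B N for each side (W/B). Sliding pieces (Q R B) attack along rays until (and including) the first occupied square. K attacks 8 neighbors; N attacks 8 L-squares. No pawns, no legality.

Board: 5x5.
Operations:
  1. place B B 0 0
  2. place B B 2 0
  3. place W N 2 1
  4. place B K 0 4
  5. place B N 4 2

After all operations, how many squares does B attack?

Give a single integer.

Op 1: place BB@(0,0)
Op 2: place BB@(2,0)
Op 3: place WN@(2,1)
Op 4: place BK@(0,4)
Op 5: place BN@(4,2)
Per-piece attacks for B:
  BB@(0,0): attacks (1,1) (2,2) (3,3) (4,4)
  BK@(0,4): attacks (0,3) (1,4) (1,3)
  BB@(2,0): attacks (3,1) (4,2) (1,1) (0,2) [ray(1,1) blocked at (4,2)]
  BN@(4,2): attacks (3,4) (2,3) (3,0) (2,1)
Union (14 distinct): (0,2) (0,3) (1,1) (1,3) (1,4) (2,1) (2,2) (2,3) (3,0) (3,1) (3,3) (3,4) (4,2) (4,4)

Answer: 14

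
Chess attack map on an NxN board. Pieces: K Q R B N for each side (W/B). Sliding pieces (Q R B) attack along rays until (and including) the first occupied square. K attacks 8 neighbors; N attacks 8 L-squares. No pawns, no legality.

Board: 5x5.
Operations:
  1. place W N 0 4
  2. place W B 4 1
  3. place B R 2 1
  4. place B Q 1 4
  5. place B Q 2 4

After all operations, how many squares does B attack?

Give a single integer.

Op 1: place WN@(0,4)
Op 2: place WB@(4,1)
Op 3: place BR@(2,1)
Op 4: place BQ@(1,4)
Op 5: place BQ@(2,4)
Per-piece attacks for B:
  BQ@(1,4): attacks (1,3) (1,2) (1,1) (1,0) (2,4) (0,4) (2,3) (3,2) (4,1) (0,3) [ray(1,0) blocked at (2,4); ray(-1,0) blocked at (0,4); ray(1,-1) blocked at (4,1)]
  BR@(2,1): attacks (2,2) (2,3) (2,4) (2,0) (3,1) (4,1) (1,1) (0,1) [ray(0,1) blocked at (2,4); ray(1,0) blocked at (4,1)]
  BQ@(2,4): attacks (2,3) (2,2) (2,1) (3,4) (4,4) (1,4) (3,3) (4,2) (1,3) (0,2) [ray(0,-1) blocked at (2,1); ray(-1,0) blocked at (1,4)]
Union (21 distinct): (0,1) (0,2) (0,3) (0,4) (1,0) (1,1) (1,2) (1,3) (1,4) (2,0) (2,1) (2,2) (2,3) (2,4) (3,1) (3,2) (3,3) (3,4) (4,1) (4,2) (4,4)

Answer: 21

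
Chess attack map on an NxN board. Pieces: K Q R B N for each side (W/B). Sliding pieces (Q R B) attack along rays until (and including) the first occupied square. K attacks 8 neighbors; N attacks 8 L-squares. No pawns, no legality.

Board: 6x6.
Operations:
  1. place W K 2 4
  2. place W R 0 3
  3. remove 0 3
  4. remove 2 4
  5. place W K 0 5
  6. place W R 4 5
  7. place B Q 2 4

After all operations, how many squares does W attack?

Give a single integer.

Answer: 12

Derivation:
Op 1: place WK@(2,4)
Op 2: place WR@(0,3)
Op 3: remove (0,3)
Op 4: remove (2,4)
Op 5: place WK@(0,5)
Op 6: place WR@(4,5)
Op 7: place BQ@(2,4)
Per-piece attacks for W:
  WK@(0,5): attacks (0,4) (1,5) (1,4)
  WR@(4,5): attacks (4,4) (4,3) (4,2) (4,1) (4,0) (5,5) (3,5) (2,5) (1,5) (0,5) [ray(-1,0) blocked at (0,5)]
Union (12 distinct): (0,4) (0,5) (1,4) (1,5) (2,5) (3,5) (4,0) (4,1) (4,2) (4,3) (4,4) (5,5)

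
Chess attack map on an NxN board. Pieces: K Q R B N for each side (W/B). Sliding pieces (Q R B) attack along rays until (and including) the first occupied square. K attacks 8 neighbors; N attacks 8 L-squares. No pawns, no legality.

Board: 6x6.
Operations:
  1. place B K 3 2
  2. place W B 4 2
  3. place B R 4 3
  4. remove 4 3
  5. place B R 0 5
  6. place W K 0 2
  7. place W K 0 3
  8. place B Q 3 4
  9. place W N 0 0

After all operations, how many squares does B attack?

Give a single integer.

Answer: 23

Derivation:
Op 1: place BK@(3,2)
Op 2: place WB@(4,2)
Op 3: place BR@(4,3)
Op 4: remove (4,3)
Op 5: place BR@(0,5)
Op 6: place WK@(0,2)
Op 7: place WK@(0,3)
Op 8: place BQ@(3,4)
Op 9: place WN@(0,0)
Per-piece attacks for B:
  BR@(0,5): attacks (0,4) (0,3) (1,5) (2,5) (3,5) (4,5) (5,5) [ray(0,-1) blocked at (0,3)]
  BK@(3,2): attacks (3,3) (3,1) (4,2) (2,2) (4,3) (4,1) (2,3) (2,1)
  BQ@(3,4): attacks (3,5) (3,3) (3,2) (4,4) (5,4) (2,4) (1,4) (0,4) (4,5) (4,3) (5,2) (2,5) (2,3) (1,2) (0,1) [ray(0,-1) blocked at (3,2)]
Union (23 distinct): (0,1) (0,3) (0,4) (1,2) (1,4) (1,5) (2,1) (2,2) (2,3) (2,4) (2,5) (3,1) (3,2) (3,3) (3,5) (4,1) (4,2) (4,3) (4,4) (4,5) (5,2) (5,4) (5,5)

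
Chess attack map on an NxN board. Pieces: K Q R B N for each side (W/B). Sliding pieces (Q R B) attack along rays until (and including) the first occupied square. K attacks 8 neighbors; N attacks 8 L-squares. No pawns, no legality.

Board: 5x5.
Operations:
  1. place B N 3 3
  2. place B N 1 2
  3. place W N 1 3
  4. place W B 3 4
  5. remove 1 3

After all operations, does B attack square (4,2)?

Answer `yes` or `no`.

Op 1: place BN@(3,3)
Op 2: place BN@(1,2)
Op 3: place WN@(1,3)
Op 4: place WB@(3,4)
Op 5: remove (1,3)
Per-piece attacks for B:
  BN@(1,2): attacks (2,4) (3,3) (0,4) (2,0) (3,1) (0,0)
  BN@(3,3): attacks (1,4) (4,1) (2,1) (1,2)
B attacks (4,2): no

Answer: no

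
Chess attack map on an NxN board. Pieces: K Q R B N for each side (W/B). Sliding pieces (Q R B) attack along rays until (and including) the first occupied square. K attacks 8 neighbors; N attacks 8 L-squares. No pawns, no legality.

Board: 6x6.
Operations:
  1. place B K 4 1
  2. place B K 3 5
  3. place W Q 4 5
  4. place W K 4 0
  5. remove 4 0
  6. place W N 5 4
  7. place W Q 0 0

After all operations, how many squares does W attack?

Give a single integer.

Answer: 23

Derivation:
Op 1: place BK@(4,1)
Op 2: place BK@(3,5)
Op 3: place WQ@(4,5)
Op 4: place WK@(4,0)
Op 5: remove (4,0)
Op 6: place WN@(5,4)
Op 7: place WQ@(0,0)
Per-piece attacks for W:
  WQ@(0,0): attacks (0,1) (0,2) (0,3) (0,4) (0,5) (1,0) (2,0) (3,0) (4,0) (5,0) (1,1) (2,2) (3,3) (4,4) (5,5)
  WQ@(4,5): attacks (4,4) (4,3) (4,2) (4,1) (5,5) (3,5) (5,4) (3,4) (2,3) (1,2) (0,1) [ray(0,-1) blocked at (4,1); ray(-1,0) blocked at (3,5); ray(1,-1) blocked at (5,4)]
  WN@(5,4): attacks (3,5) (4,2) (3,3)
Union (23 distinct): (0,1) (0,2) (0,3) (0,4) (0,5) (1,0) (1,1) (1,2) (2,0) (2,2) (2,3) (3,0) (3,3) (3,4) (3,5) (4,0) (4,1) (4,2) (4,3) (4,4) (5,0) (5,4) (5,5)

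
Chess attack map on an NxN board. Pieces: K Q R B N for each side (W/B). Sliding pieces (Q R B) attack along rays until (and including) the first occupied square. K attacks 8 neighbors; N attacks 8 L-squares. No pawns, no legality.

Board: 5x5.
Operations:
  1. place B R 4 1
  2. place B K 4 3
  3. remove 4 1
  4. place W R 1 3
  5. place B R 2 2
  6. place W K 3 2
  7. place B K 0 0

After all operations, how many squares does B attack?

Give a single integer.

Op 1: place BR@(4,1)
Op 2: place BK@(4,3)
Op 3: remove (4,1)
Op 4: place WR@(1,3)
Op 5: place BR@(2,2)
Op 6: place WK@(3,2)
Op 7: place BK@(0,0)
Per-piece attacks for B:
  BK@(0,0): attacks (0,1) (1,0) (1,1)
  BR@(2,2): attacks (2,3) (2,4) (2,1) (2,0) (3,2) (1,2) (0,2) [ray(1,0) blocked at (3,2)]
  BK@(4,3): attacks (4,4) (4,2) (3,3) (3,4) (3,2)
Union (14 distinct): (0,1) (0,2) (1,0) (1,1) (1,2) (2,0) (2,1) (2,3) (2,4) (3,2) (3,3) (3,4) (4,2) (4,4)

Answer: 14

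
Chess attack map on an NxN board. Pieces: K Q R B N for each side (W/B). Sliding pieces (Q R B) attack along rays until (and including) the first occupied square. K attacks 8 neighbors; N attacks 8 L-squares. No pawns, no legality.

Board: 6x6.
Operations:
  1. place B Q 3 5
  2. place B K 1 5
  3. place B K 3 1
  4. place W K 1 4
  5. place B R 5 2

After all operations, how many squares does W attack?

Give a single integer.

Op 1: place BQ@(3,5)
Op 2: place BK@(1,5)
Op 3: place BK@(3,1)
Op 4: place WK@(1,4)
Op 5: place BR@(5,2)
Per-piece attacks for W:
  WK@(1,4): attacks (1,5) (1,3) (2,4) (0,4) (2,5) (2,3) (0,5) (0,3)
Union (8 distinct): (0,3) (0,4) (0,5) (1,3) (1,5) (2,3) (2,4) (2,5)

Answer: 8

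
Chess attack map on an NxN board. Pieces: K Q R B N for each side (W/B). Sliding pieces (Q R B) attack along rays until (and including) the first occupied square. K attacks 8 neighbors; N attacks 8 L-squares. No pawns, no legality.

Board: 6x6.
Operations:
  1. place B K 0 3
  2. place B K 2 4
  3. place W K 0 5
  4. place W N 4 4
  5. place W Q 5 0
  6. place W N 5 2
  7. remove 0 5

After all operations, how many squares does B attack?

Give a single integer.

Op 1: place BK@(0,3)
Op 2: place BK@(2,4)
Op 3: place WK@(0,5)
Op 4: place WN@(4,4)
Op 5: place WQ@(5,0)
Op 6: place WN@(5,2)
Op 7: remove (0,5)
Per-piece attacks for B:
  BK@(0,3): attacks (0,4) (0,2) (1,3) (1,4) (1,2)
  BK@(2,4): attacks (2,5) (2,3) (3,4) (1,4) (3,5) (3,3) (1,5) (1,3)
Union (11 distinct): (0,2) (0,4) (1,2) (1,3) (1,4) (1,5) (2,3) (2,5) (3,3) (3,4) (3,5)

Answer: 11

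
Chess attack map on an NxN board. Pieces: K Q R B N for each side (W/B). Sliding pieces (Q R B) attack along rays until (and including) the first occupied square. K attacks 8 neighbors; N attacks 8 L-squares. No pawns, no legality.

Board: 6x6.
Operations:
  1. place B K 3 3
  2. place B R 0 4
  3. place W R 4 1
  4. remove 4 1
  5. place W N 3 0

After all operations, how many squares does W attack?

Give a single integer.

Answer: 4

Derivation:
Op 1: place BK@(3,3)
Op 2: place BR@(0,4)
Op 3: place WR@(4,1)
Op 4: remove (4,1)
Op 5: place WN@(3,0)
Per-piece attacks for W:
  WN@(3,0): attacks (4,2) (5,1) (2,2) (1,1)
Union (4 distinct): (1,1) (2,2) (4,2) (5,1)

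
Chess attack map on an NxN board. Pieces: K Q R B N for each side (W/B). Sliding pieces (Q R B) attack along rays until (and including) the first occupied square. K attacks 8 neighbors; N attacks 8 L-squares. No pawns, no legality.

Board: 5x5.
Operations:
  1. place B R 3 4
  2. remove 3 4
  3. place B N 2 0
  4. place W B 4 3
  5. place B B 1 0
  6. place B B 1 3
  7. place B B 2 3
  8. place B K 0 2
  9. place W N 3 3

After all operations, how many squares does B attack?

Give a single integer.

Op 1: place BR@(3,4)
Op 2: remove (3,4)
Op 3: place BN@(2,0)
Op 4: place WB@(4,3)
Op 5: place BB@(1,0)
Op 6: place BB@(1,3)
Op 7: place BB@(2,3)
Op 8: place BK@(0,2)
Op 9: place WN@(3,3)
Per-piece attacks for B:
  BK@(0,2): attacks (0,3) (0,1) (1,2) (1,3) (1,1)
  BB@(1,0): attacks (2,1) (3,2) (4,3) (0,1) [ray(1,1) blocked at (4,3)]
  BB@(1,3): attacks (2,4) (2,2) (3,1) (4,0) (0,4) (0,2) [ray(-1,-1) blocked at (0,2)]
  BN@(2,0): attacks (3,2) (4,1) (1,2) (0,1)
  BB@(2,3): attacks (3,4) (3,2) (4,1) (1,4) (1,2) (0,1)
Union (17 distinct): (0,1) (0,2) (0,3) (0,4) (1,1) (1,2) (1,3) (1,4) (2,1) (2,2) (2,4) (3,1) (3,2) (3,4) (4,0) (4,1) (4,3)

Answer: 17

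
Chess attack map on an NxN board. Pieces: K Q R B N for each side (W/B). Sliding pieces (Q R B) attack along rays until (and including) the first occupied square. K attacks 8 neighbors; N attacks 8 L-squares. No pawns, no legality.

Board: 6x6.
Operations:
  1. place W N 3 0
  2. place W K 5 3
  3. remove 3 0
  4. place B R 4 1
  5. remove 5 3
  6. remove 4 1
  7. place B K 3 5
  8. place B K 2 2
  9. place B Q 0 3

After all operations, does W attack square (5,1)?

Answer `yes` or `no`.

Answer: no

Derivation:
Op 1: place WN@(3,0)
Op 2: place WK@(5,3)
Op 3: remove (3,0)
Op 4: place BR@(4,1)
Op 5: remove (5,3)
Op 6: remove (4,1)
Op 7: place BK@(3,5)
Op 8: place BK@(2,2)
Op 9: place BQ@(0,3)
Per-piece attacks for W:
W attacks (5,1): no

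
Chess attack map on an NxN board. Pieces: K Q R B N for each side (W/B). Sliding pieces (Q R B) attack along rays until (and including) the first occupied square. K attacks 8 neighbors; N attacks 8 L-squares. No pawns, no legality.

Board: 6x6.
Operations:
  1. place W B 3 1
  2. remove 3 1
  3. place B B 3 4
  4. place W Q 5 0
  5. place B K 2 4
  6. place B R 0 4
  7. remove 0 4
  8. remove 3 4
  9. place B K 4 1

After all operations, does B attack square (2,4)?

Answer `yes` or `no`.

Answer: no

Derivation:
Op 1: place WB@(3,1)
Op 2: remove (3,1)
Op 3: place BB@(3,4)
Op 4: place WQ@(5,0)
Op 5: place BK@(2,4)
Op 6: place BR@(0,4)
Op 7: remove (0,4)
Op 8: remove (3,4)
Op 9: place BK@(4,1)
Per-piece attacks for B:
  BK@(2,4): attacks (2,5) (2,3) (3,4) (1,4) (3,5) (3,3) (1,5) (1,3)
  BK@(4,1): attacks (4,2) (4,0) (5,1) (3,1) (5,2) (5,0) (3,2) (3,0)
B attacks (2,4): no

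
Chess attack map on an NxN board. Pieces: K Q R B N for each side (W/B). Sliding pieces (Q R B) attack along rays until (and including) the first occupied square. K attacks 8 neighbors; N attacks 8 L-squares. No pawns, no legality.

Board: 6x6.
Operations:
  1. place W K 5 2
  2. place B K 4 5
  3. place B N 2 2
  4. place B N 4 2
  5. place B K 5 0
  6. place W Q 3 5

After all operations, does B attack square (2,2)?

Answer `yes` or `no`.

Answer: no

Derivation:
Op 1: place WK@(5,2)
Op 2: place BK@(4,5)
Op 3: place BN@(2,2)
Op 4: place BN@(4,2)
Op 5: place BK@(5,0)
Op 6: place WQ@(3,5)
Per-piece attacks for B:
  BN@(2,2): attacks (3,4) (4,3) (1,4) (0,3) (3,0) (4,1) (1,0) (0,1)
  BN@(4,2): attacks (5,4) (3,4) (2,3) (5,0) (3,0) (2,1)
  BK@(4,5): attacks (4,4) (5,5) (3,5) (5,4) (3,4)
  BK@(5,0): attacks (5,1) (4,0) (4,1)
B attacks (2,2): no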